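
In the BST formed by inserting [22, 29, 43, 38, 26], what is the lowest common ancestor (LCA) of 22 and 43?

Tree insertion order: [22, 29, 43, 38, 26]
Tree (level-order array): [22, None, 29, 26, 43, None, None, 38]
In a BST, the LCA of p=22, q=43 is the first node v on the
root-to-leaf path with p <= v <= q (go left if both < v, right if both > v).
Walk from root:
  at 22: 22 <= 22 <= 43, this is the LCA
LCA = 22


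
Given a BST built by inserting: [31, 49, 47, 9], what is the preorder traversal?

Tree insertion order: [31, 49, 47, 9]
Tree (level-order array): [31, 9, 49, None, None, 47]
Preorder traversal: [31, 9, 49, 47]


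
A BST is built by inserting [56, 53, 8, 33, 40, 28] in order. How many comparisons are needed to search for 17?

Search path for 17: 56 -> 53 -> 8 -> 33 -> 28
Found: False
Comparisons: 5


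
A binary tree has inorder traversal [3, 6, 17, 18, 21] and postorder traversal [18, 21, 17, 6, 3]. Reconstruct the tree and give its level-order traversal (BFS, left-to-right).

Inorder:   [3, 6, 17, 18, 21]
Postorder: [18, 21, 17, 6, 3]
Algorithm: postorder visits root last, so walk postorder right-to-left;
each value is the root of the current inorder slice — split it at that
value, recurse on the right subtree first, then the left.
Recursive splits:
  root=3; inorder splits into left=[], right=[6, 17, 18, 21]
  root=6; inorder splits into left=[], right=[17, 18, 21]
  root=17; inorder splits into left=[], right=[18, 21]
  root=21; inorder splits into left=[18], right=[]
  root=18; inorder splits into left=[], right=[]
Reconstructed level-order: [3, 6, 17, 21, 18]


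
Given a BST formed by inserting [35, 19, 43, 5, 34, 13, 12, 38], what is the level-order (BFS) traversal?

Tree insertion order: [35, 19, 43, 5, 34, 13, 12, 38]
Tree (level-order array): [35, 19, 43, 5, 34, 38, None, None, 13, None, None, None, None, 12]
BFS from the root, enqueuing left then right child of each popped node:
  queue [35] -> pop 35, enqueue [19, 43], visited so far: [35]
  queue [19, 43] -> pop 19, enqueue [5, 34], visited so far: [35, 19]
  queue [43, 5, 34] -> pop 43, enqueue [38], visited so far: [35, 19, 43]
  queue [5, 34, 38] -> pop 5, enqueue [13], visited so far: [35, 19, 43, 5]
  queue [34, 38, 13] -> pop 34, enqueue [none], visited so far: [35, 19, 43, 5, 34]
  queue [38, 13] -> pop 38, enqueue [none], visited so far: [35, 19, 43, 5, 34, 38]
  queue [13] -> pop 13, enqueue [12], visited so far: [35, 19, 43, 5, 34, 38, 13]
  queue [12] -> pop 12, enqueue [none], visited so far: [35, 19, 43, 5, 34, 38, 13, 12]
Result: [35, 19, 43, 5, 34, 38, 13, 12]


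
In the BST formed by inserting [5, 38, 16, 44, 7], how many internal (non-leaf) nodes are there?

Tree built from: [5, 38, 16, 44, 7]
Tree (level-order array): [5, None, 38, 16, 44, 7]
Rule: An internal node has at least one child.
Per-node child counts:
  node 5: 1 child(ren)
  node 38: 2 child(ren)
  node 16: 1 child(ren)
  node 7: 0 child(ren)
  node 44: 0 child(ren)
Matching nodes: [5, 38, 16]
Count of internal (non-leaf) nodes: 3


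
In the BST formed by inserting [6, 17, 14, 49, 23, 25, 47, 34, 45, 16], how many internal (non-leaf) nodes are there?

Tree built from: [6, 17, 14, 49, 23, 25, 47, 34, 45, 16]
Tree (level-order array): [6, None, 17, 14, 49, None, 16, 23, None, None, None, None, 25, None, 47, 34, None, None, 45]
Rule: An internal node has at least one child.
Per-node child counts:
  node 6: 1 child(ren)
  node 17: 2 child(ren)
  node 14: 1 child(ren)
  node 16: 0 child(ren)
  node 49: 1 child(ren)
  node 23: 1 child(ren)
  node 25: 1 child(ren)
  node 47: 1 child(ren)
  node 34: 1 child(ren)
  node 45: 0 child(ren)
Matching nodes: [6, 17, 14, 49, 23, 25, 47, 34]
Count of internal (non-leaf) nodes: 8


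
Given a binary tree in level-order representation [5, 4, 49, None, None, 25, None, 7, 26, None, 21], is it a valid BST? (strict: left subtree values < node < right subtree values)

Level-order array: [5, 4, 49, None, None, 25, None, 7, 26, None, 21]
Validate using subtree bounds (lo, hi): at each node, require lo < value < hi,
then recurse left with hi=value and right with lo=value.
Preorder trace (stopping at first violation):
  at node 5 with bounds (-inf, +inf): OK
  at node 4 with bounds (-inf, 5): OK
  at node 49 with bounds (5, +inf): OK
  at node 25 with bounds (5, 49): OK
  at node 7 with bounds (5, 25): OK
  at node 21 with bounds (7, 25): OK
  at node 26 with bounds (25, 49): OK
No violation found at any node.
Result: Valid BST


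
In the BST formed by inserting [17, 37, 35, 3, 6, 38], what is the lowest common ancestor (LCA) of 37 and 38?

Tree insertion order: [17, 37, 35, 3, 6, 38]
Tree (level-order array): [17, 3, 37, None, 6, 35, 38]
In a BST, the LCA of p=37, q=38 is the first node v on the
root-to-leaf path with p <= v <= q (go left if both < v, right if both > v).
Walk from root:
  at 17: both 37 and 38 > 17, go right
  at 37: 37 <= 37 <= 38, this is the LCA
LCA = 37


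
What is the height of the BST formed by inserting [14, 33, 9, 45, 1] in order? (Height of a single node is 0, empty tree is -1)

Insertion order: [14, 33, 9, 45, 1]
Tree (level-order array): [14, 9, 33, 1, None, None, 45]
Compute height bottom-up (empty subtree = -1):
  height(1) = 1 + max(-1, -1) = 0
  height(9) = 1 + max(0, -1) = 1
  height(45) = 1 + max(-1, -1) = 0
  height(33) = 1 + max(-1, 0) = 1
  height(14) = 1 + max(1, 1) = 2
Height = 2


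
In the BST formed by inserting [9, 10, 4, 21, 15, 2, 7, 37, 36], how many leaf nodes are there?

Tree built from: [9, 10, 4, 21, 15, 2, 7, 37, 36]
Tree (level-order array): [9, 4, 10, 2, 7, None, 21, None, None, None, None, 15, 37, None, None, 36]
Rule: A leaf has 0 children.
Per-node child counts:
  node 9: 2 child(ren)
  node 4: 2 child(ren)
  node 2: 0 child(ren)
  node 7: 0 child(ren)
  node 10: 1 child(ren)
  node 21: 2 child(ren)
  node 15: 0 child(ren)
  node 37: 1 child(ren)
  node 36: 0 child(ren)
Matching nodes: [2, 7, 15, 36]
Count of leaf nodes: 4


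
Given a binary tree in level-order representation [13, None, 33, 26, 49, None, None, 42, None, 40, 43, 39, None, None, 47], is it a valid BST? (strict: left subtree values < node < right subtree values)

Level-order array: [13, None, 33, 26, 49, None, None, 42, None, 40, 43, 39, None, None, 47]
Validate using subtree bounds (lo, hi): at each node, require lo < value < hi,
then recurse left with hi=value and right with lo=value.
Preorder trace (stopping at first violation):
  at node 13 with bounds (-inf, +inf): OK
  at node 33 with bounds (13, +inf): OK
  at node 26 with bounds (13, 33): OK
  at node 49 with bounds (33, +inf): OK
  at node 42 with bounds (33, 49): OK
  at node 40 with bounds (33, 42): OK
  at node 39 with bounds (33, 40): OK
  at node 43 with bounds (42, 49): OK
  at node 47 with bounds (43, 49): OK
No violation found at any node.
Result: Valid BST


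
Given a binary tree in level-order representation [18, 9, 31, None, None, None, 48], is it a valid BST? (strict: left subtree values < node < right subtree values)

Level-order array: [18, 9, 31, None, None, None, 48]
Validate using subtree bounds (lo, hi): at each node, require lo < value < hi,
then recurse left with hi=value and right with lo=value.
Preorder trace (stopping at first violation):
  at node 18 with bounds (-inf, +inf): OK
  at node 9 with bounds (-inf, 18): OK
  at node 31 with bounds (18, +inf): OK
  at node 48 with bounds (31, +inf): OK
No violation found at any node.
Result: Valid BST


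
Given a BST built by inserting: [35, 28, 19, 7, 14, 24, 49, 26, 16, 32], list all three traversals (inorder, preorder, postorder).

Tree insertion order: [35, 28, 19, 7, 14, 24, 49, 26, 16, 32]
Tree (level-order array): [35, 28, 49, 19, 32, None, None, 7, 24, None, None, None, 14, None, 26, None, 16]
Inorder (L, root, R): [7, 14, 16, 19, 24, 26, 28, 32, 35, 49]
Preorder (root, L, R): [35, 28, 19, 7, 14, 16, 24, 26, 32, 49]
Postorder (L, R, root): [16, 14, 7, 26, 24, 19, 32, 28, 49, 35]


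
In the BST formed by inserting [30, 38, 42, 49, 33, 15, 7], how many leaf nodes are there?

Tree built from: [30, 38, 42, 49, 33, 15, 7]
Tree (level-order array): [30, 15, 38, 7, None, 33, 42, None, None, None, None, None, 49]
Rule: A leaf has 0 children.
Per-node child counts:
  node 30: 2 child(ren)
  node 15: 1 child(ren)
  node 7: 0 child(ren)
  node 38: 2 child(ren)
  node 33: 0 child(ren)
  node 42: 1 child(ren)
  node 49: 0 child(ren)
Matching nodes: [7, 33, 49]
Count of leaf nodes: 3


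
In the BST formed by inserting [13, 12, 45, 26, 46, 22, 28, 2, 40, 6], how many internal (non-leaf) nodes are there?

Tree built from: [13, 12, 45, 26, 46, 22, 28, 2, 40, 6]
Tree (level-order array): [13, 12, 45, 2, None, 26, 46, None, 6, 22, 28, None, None, None, None, None, None, None, 40]
Rule: An internal node has at least one child.
Per-node child counts:
  node 13: 2 child(ren)
  node 12: 1 child(ren)
  node 2: 1 child(ren)
  node 6: 0 child(ren)
  node 45: 2 child(ren)
  node 26: 2 child(ren)
  node 22: 0 child(ren)
  node 28: 1 child(ren)
  node 40: 0 child(ren)
  node 46: 0 child(ren)
Matching nodes: [13, 12, 2, 45, 26, 28]
Count of internal (non-leaf) nodes: 6


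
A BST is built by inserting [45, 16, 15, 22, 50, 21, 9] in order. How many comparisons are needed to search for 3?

Search path for 3: 45 -> 16 -> 15 -> 9
Found: False
Comparisons: 4


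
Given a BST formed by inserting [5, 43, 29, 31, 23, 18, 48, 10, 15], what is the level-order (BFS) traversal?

Tree insertion order: [5, 43, 29, 31, 23, 18, 48, 10, 15]
Tree (level-order array): [5, None, 43, 29, 48, 23, 31, None, None, 18, None, None, None, 10, None, None, 15]
BFS from the root, enqueuing left then right child of each popped node:
  queue [5] -> pop 5, enqueue [43], visited so far: [5]
  queue [43] -> pop 43, enqueue [29, 48], visited so far: [5, 43]
  queue [29, 48] -> pop 29, enqueue [23, 31], visited so far: [5, 43, 29]
  queue [48, 23, 31] -> pop 48, enqueue [none], visited so far: [5, 43, 29, 48]
  queue [23, 31] -> pop 23, enqueue [18], visited so far: [5, 43, 29, 48, 23]
  queue [31, 18] -> pop 31, enqueue [none], visited so far: [5, 43, 29, 48, 23, 31]
  queue [18] -> pop 18, enqueue [10], visited so far: [5, 43, 29, 48, 23, 31, 18]
  queue [10] -> pop 10, enqueue [15], visited so far: [5, 43, 29, 48, 23, 31, 18, 10]
  queue [15] -> pop 15, enqueue [none], visited so far: [5, 43, 29, 48, 23, 31, 18, 10, 15]
Result: [5, 43, 29, 48, 23, 31, 18, 10, 15]


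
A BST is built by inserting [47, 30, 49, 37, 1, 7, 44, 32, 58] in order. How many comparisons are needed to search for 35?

Search path for 35: 47 -> 30 -> 37 -> 32
Found: False
Comparisons: 4


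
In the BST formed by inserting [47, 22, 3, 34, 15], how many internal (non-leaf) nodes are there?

Tree built from: [47, 22, 3, 34, 15]
Tree (level-order array): [47, 22, None, 3, 34, None, 15]
Rule: An internal node has at least one child.
Per-node child counts:
  node 47: 1 child(ren)
  node 22: 2 child(ren)
  node 3: 1 child(ren)
  node 15: 0 child(ren)
  node 34: 0 child(ren)
Matching nodes: [47, 22, 3]
Count of internal (non-leaf) nodes: 3


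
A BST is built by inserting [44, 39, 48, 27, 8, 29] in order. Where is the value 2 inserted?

Starting tree (level order): [44, 39, 48, 27, None, None, None, 8, 29]
Insertion path: 44 -> 39 -> 27 -> 8
Result: insert 2 as left child of 8
Final tree (level order): [44, 39, 48, 27, None, None, None, 8, 29, 2]


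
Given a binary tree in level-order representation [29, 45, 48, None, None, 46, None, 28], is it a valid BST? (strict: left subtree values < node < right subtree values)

Level-order array: [29, 45, 48, None, None, 46, None, 28]
Validate using subtree bounds (lo, hi): at each node, require lo < value < hi,
then recurse left with hi=value and right with lo=value.
Preorder trace (stopping at first violation):
  at node 29 with bounds (-inf, +inf): OK
  at node 45 with bounds (-inf, 29): VIOLATION
Node 45 violates its bound: not (-inf < 45 < 29).
Result: Not a valid BST


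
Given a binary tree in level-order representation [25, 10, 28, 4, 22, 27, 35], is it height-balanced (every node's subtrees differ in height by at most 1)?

Tree (level-order array): [25, 10, 28, 4, 22, 27, 35]
Definition: a tree is height-balanced if, at every node, |h(left) - h(right)| <= 1 (empty subtree has height -1).
Bottom-up per-node check:
  node 4: h_left=-1, h_right=-1, diff=0 [OK], height=0
  node 22: h_left=-1, h_right=-1, diff=0 [OK], height=0
  node 10: h_left=0, h_right=0, diff=0 [OK], height=1
  node 27: h_left=-1, h_right=-1, diff=0 [OK], height=0
  node 35: h_left=-1, h_right=-1, diff=0 [OK], height=0
  node 28: h_left=0, h_right=0, diff=0 [OK], height=1
  node 25: h_left=1, h_right=1, diff=0 [OK], height=2
All nodes satisfy the balance condition.
Result: Balanced


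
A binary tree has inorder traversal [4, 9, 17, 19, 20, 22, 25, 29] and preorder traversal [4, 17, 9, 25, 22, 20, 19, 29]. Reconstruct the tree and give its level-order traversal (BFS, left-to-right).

Inorder:  [4, 9, 17, 19, 20, 22, 25, 29]
Preorder: [4, 17, 9, 25, 22, 20, 19, 29]
Algorithm: preorder visits root first, so consume preorder in order;
for each root, split the current inorder slice at that value into
left-subtree inorder and right-subtree inorder, then recurse.
Recursive splits:
  root=4; inorder splits into left=[], right=[9, 17, 19, 20, 22, 25, 29]
  root=17; inorder splits into left=[9], right=[19, 20, 22, 25, 29]
  root=9; inorder splits into left=[], right=[]
  root=25; inorder splits into left=[19, 20, 22], right=[29]
  root=22; inorder splits into left=[19, 20], right=[]
  root=20; inorder splits into left=[19], right=[]
  root=19; inorder splits into left=[], right=[]
  root=29; inorder splits into left=[], right=[]
Reconstructed level-order: [4, 17, 9, 25, 22, 29, 20, 19]


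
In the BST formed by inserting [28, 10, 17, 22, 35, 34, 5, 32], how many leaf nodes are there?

Tree built from: [28, 10, 17, 22, 35, 34, 5, 32]
Tree (level-order array): [28, 10, 35, 5, 17, 34, None, None, None, None, 22, 32]
Rule: A leaf has 0 children.
Per-node child counts:
  node 28: 2 child(ren)
  node 10: 2 child(ren)
  node 5: 0 child(ren)
  node 17: 1 child(ren)
  node 22: 0 child(ren)
  node 35: 1 child(ren)
  node 34: 1 child(ren)
  node 32: 0 child(ren)
Matching nodes: [5, 22, 32]
Count of leaf nodes: 3


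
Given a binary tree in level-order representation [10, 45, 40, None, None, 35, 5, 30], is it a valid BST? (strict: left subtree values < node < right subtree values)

Level-order array: [10, 45, 40, None, None, 35, 5, 30]
Validate using subtree bounds (lo, hi): at each node, require lo < value < hi,
then recurse left with hi=value and right with lo=value.
Preorder trace (stopping at first violation):
  at node 10 with bounds (-inf, +inf): OK
  at node 45 with bounds (-inf, 10): VIOLATION
Node 45 violates its bound: not (-inf < 45 < 10).
Result: Not a valid BST


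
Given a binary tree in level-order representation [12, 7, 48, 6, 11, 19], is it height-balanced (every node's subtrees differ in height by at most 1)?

Tree (level-order array): [12, 7, 48, 6, 11, 19]
Definition: a tree is height-balanced if, at every node, |h(left) - h(right)| <= 1 (empty subtree has height -1).
Bottom-up per-node check:
  node 6: h_left=-1, h_right=-1, diff=0 [OK], height=0
  node 11: h_left=-1, h_right=-1, diff=0 [OK], height=0
  node 7: h_left=0, h_right=0, diff=0 [OK], height=1
  node 19: h_left=-1, h_right=-1, diff=0 [OK], height=0
  node 48: h_left=0, h_right=-1, diff=1 [OK], height=1
  node 12: h_left=1, h_right=1, diff=0 [OK], height=2
All nodes satisfy the balance condition.
Result: Balanced


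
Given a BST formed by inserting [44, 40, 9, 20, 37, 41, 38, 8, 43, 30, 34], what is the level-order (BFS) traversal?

Tree insertion order: [44, 40, 9, 20, 37, 41, 38, 8, 43, 30, 34]
Tree (level-order array): [44, 40, None, 9, 41, 8, 20, None, 43, None, None, None, 37, None, None, 30, 38, None, 34]
BFS from the root, enqueuing left then right child of each popped node:
  queue [44] -> pop 44, enqueue [40], visited so far: [44]
  queue [40] -> pop 40, enqueue [9, 41], visited so far: [44, 40]
  queue [9, 41] -> pop 9, enqueue [8, 20], visited so far: [44, 40, 9]
  queue [41, 8, 20] -> pop 41, enqueue [43], visited so far: [44, 40, 9, 41]
  queue [8, 20, 43] -> pop 8, enqueue [none], visited so far: [44, 40, 9, 41, 8]
  queue [20, 43] -> pop 20, enqueue [37], visited so far: [44, 40, 9, 41, 8, 20]
  queue [43, 37] -> pop 43, enqueue [none], visited so far: [44, 40, 9, 41, 8, 20, 43]
  queue [37] -> pop 37, enqueue [30, 38], visited so far: [44, 40, 9, 41, 8, 20, 43, 37]
  queue [30, 38] -> pop 30, enqueue [34], visited so far: [44, 40, 9, 41, 8, 20, 43, 37, 30]
  queue [38, 34] -> pop 38, enqueue [none], visited so far: [44, 40, 9, 41, 8, 20, 43, 37, 30, 38]
  queue [34] -> pop 34, enqueue [none], visited so far: [44, 40, 9, 41, 8, 20, 43, 37, 30, 38, 34]
Result: [44, 40, 9, 41, 8, 20, 43, 37, 30, 38, 34]


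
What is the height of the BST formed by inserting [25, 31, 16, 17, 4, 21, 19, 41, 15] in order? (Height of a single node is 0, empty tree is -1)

Insertion order: [25, 31, 16, 17, 4, 21, 19, 41, 15]
Tree (level-order array): [25, 16, 31, 4, 17, None, 41, None, 15, None, 21, None, None, None, None, 19]
Compute height bottom-up (empty subtree = -1):
  height(15) = 1 + max(-1, -1) = 0
  height(4) = 1 + max(-1, 0) = 1
  height(19) = 1 + max(-1, -1) = 0
  height(21) = 1 + max(0, -1) = 1
  height(17) = 1 + max(-1, 1) = 2
  height(16) = 1 + max(1, 2) = 3
  height(41) = 1 + max(-1, -1) = 0
  height(31) = 1 + max(-1, 0) = 1
  height(25) = 1 + max(3, 1) = 4
Height = 4


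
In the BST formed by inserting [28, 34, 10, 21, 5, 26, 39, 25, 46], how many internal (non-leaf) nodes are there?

Tree built from: [28, 34, 10, 21, 5, 26, 39, 25, 46]
Tree (level-order array): [28, 10, 34, 5, 21, None, 39, None, None, None, 26, None, 46, 25]
Rule: An internal node has at least one child.
Per-node child counts:
  node 28: 2 child(ren)
  node 10: 2 child(ren)
  node 5: 0 child(ren)
  node 21: 1 child(ren)
  node 26: 1 child(ren)
  node 25: 0 child(ren)
  node 34: 1 child(ren)
  node 39: 1 child(ren)
  node 46: 0 child(ren)
Matching nodes: [28, 10, 21, 26, 34, 39]
Count of internal (non-leaf) nodes: 6


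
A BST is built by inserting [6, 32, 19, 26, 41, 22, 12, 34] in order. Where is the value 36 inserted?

Starting tree (level order): [6, None, 32, 19, 41, 12, 26, 34, None, None, None, 22]
Insertion path: 6 -> 32 -> 41 -> 34
Result: insert 36 as right child of 34
Final tree (level order): [6, None, 32, 19, 41, 12, 26, 34, None, None, None, 22, None, None, 36]


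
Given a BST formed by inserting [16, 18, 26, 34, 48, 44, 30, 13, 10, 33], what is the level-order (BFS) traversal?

Tree insertion order: [16, 18, 26, 34, 48, 44, 30, 13, 10, 33]
Tree (level-order array): [16, 13, 18, 10, None, None, 26, None, None, None, 34, 30, 48, None, 33, 44]
BFS from the root, enqueuing left then right child of each popped node:
  queue [16] -> pop 16, enqueue [13, 18], visited so far: [16]
  queue [13, 18] -> pop 13, enqueue [10], visited so far: [16, 13]
  queue [18, 10] -> pop 18, enqueue [26], visited so far: [16, 13, 18]
  queue [10, 26] -> pop 10, enqueue [none], visited so far: [16, 13, 18, 10]
  queue [26] -> pop 26, enqueue [34], visited so far: [16, 13, 18, 10, 26]
  queue [34] -> pop 34, enqueue [30, 48], visited so far: [16, 13, 18, 10, 26, 34]
  queue [30, 48] -> pop 30, enqueue [33], visited so far: [16, 13, 18, 10, 26, 34, 30]
  queue [48, 33] -> pop 48, enqueue [44], visited so far: [16, 13, 18, 10, 26, 34, 30, 48]
  queue [33, 44] -> pop 33, enqueue [none], visited so far: [16, 13, 18, 10, 26, 34, 30, 48, 33]
  queue [44] -> pop 44, enqueue [none], visited so far: [16, 13, 18, 10, 26, 34, 30, 48, 33, 44]
Result: [16, 13, 18, 10, 26, 34, 30, 48, 33, 44]


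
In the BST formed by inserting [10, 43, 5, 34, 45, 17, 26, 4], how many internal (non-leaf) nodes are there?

Tree built from: [10, 43, 5, 34, 45, 17, 26, 4]
Tree (level-order array): [10, 5, 43, 4, None, 34, 45, None, None, 17, None, None, None, None, 26]
Rule: An internal node has at least one child.
Per-node child counts:
  node 10: 2 child(ren)
  node 5: 1 child(ren)
  node 4: 0 child(ren)
  node 43: 2 child(ren)
  node 34: 1 child(ren)
  node 17: 1 child(ren)
  node 26: 0 child(ren)
  node 45: 0 child(ren)
Matching nodes: [10, 5, 43, 34, 17]
Count of internal (non-leaf) nodes: 5


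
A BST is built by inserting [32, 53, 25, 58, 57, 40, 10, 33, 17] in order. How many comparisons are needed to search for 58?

Search path for 58: 32 -> 53 -> 58
Found: True
Comparisons: 3


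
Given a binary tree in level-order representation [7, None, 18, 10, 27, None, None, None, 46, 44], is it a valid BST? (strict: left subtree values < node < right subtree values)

Level-order array: [7, None, 18, 10, 27, None, None, None, 46, 44]
Validate using subtree bounds (lo, hi): at each node, require lo < value < hi,
then recurse left with hi=value and right with lo=value.
Preorder trace (stopping at first violation):
  at node 7 with bounds (-inf, +inf): OK
  at node 18 with bounds (7, +inf): OK
  at node 10 with bounds (7, 18): OK
  at node 27 with bounds (18, +inf): OK
  at node 46 with bounds (27, +inf): OK
  at node 44 with bounds (27, 46): OK
No violation found at any node.
Result: Valid BST


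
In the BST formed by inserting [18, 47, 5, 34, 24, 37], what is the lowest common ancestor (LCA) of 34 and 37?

Tree insertion order: [18, 47, 5, 34, 24, 37]
Tree (level-order array): [18, 5, 47, None, None, 34, None, 24, 37]
In a BST, the LCA of p=34, q=37 is the first node v on the
root-to-leaf path with p <= v <= q (go left if both < v, right if both > v).
Walk from root:
  at 18: both 34 and 37 > 18, go right
  at 47: both 34 and 37 < 47, go left
  at 34: 34 <= 34 <= 37, this is the LCA
LCA = 34


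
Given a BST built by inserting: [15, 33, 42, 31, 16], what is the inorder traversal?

Tree insertion order: [15, 33, 42, 31, 16]
Tree (level-order array): [15, None, 33, 31, 42, 16]
Inorder traversal: [15, 16, 31, 33, 42]


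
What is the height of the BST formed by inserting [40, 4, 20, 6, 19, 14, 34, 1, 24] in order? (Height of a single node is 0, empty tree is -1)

Insertion order: [40, 4, 20, 6, 19, 14, 34, 1, 24]
Tree (level-order array): [40, 4, None, 1, 20, None, None, 6, 34, None, 19, 24, None, 14]
Compute height bottom-up (empty subtree = -1):
  height(1) = 1 + max(-1, -1) = 0
  height(14) = 1 + max(-1, -1) = 0
  height(19) = 1 + max(0, -1) = 1
  height(6) = 1 + max(-1, 1) = 2
  height(24) = 1 + max(-1, -1) = 0
  height(34) = 1 + max(0, -1) = 1
  height(20) = 1 + max(2, 1) = 3
  height(4) = 1 + max(0, 3) = 4
  height(40) = 1 + max(4, -1) = 5
Height = 5


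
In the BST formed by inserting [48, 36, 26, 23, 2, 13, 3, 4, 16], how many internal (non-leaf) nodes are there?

Tree built from: [48, 36, 26, 23, 2, 13, 3, 4, 16]
Tree (level-order array): [48, 36, None, 26, None, 23, None, 2, None, None, 13, 3, 16, None, 4]
Rule: An internal node has at least one child.
Per-node child counts:
  node 48: 1 child(ren)
  node 36: 1 child(ren)
  node 26: 1 child(ren)
  node 23: 1 child(ren)
  node 2: 1 child(ren)
  node 13: 2 child(ren)
  node 3: 1 child(ren)
  node 4: 0 child(ren)
  node 16: 0 child(ren)
Matching nodes: [48, 36, 26, 23, 2, 13, 3]
Count of internal (non-leaf) nodes: 7


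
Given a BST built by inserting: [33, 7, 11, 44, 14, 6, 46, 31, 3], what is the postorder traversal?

Tree insertion order: [33, 7, 11, 44, 14, 6, 46, 31, 3]
Tree (level-order array): [33, 7, 44, 6, 11, None, 46, 3, None, None, 14, None, None, None, None, None, 31]
Postorder traversal: [3, 6, 31, 14, 11, 7, 46, 44, 33]


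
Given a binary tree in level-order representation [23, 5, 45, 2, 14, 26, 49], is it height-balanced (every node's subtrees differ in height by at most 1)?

Tree (level-order array): [23, 5, 45, 2, 14, 26, 49]
Definition: a tree is height-balanced if, at every node, |h(left) - h(right)| <= 1 (empty subtree has height -1).
Bottom-up per-node check:
  node 2: h_left=-1, h_right=-1, diff=0 [OK], height=0
  node 14: h_left=-1, h_right=-1, diff=0 [OK], height=0
  node 5: h_left=0, h_right=0, diff=0 [OK], height=1
  node 26: h_left=-1, h_right=-1, diff=0 [OK], height=0
  node 49: h_left=-1, h_right=-1, diff=0 [OK], height=0
  node 45: h_left=0, h_right=0, diff=0 [OK], height=1
  node 23: h_left=1, h_right=1, diff=0 [OK], height=2
All nodes satisfy the balance condition.
Result: Balanced


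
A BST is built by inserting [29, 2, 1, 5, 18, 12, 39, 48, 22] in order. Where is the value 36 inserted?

Starting tree (level order): [29, 2, 39, 1, 5, None, 48, None, None, None, 18, None, None, 12, 22]
Insertion path: 29 -> 39
Result: insert 36 as left child of 39
Final tree (level order): [29, 2, 39, 1, 5, 36, 48, None, None, None, 18, None, None, None, None, 12, 22]


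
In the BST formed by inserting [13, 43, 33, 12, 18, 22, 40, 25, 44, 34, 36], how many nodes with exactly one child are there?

Tree built from: [13, 43, 33, 12, 18, 22, 40, 25, 44, 34, 36]
Tree (level-order array): [13, 12, 43, None, None, 33, 44, 18, 40, None, None, None, 22, 34, None, None, 25, None, 36]
Rule: These are nodes with exactly 1 non-null child.
Per-node child counts:
  node 13: 2 child(ren)
  node 12: 0 child(ren)
  node 43: 2 child(ren)
  node 33: 2 child(ren)
  node 18: 1 child(ren)
  node 22: 1 child(ren)
  node 25: 0 child(ren)
  node 40: 1 child(ren)
  node 34: 1 child(ren)
  node 36: 0 child(ren)
  node 44: 0 child(ren)
Matching nodes: [18, 22, 40, 34]
Count of nodes with exactly one child: 4


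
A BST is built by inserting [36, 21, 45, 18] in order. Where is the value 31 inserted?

Starting tree (level order): [36, 21, 45, 18]
Insertion path: 36 -> 21
Result: insert 31 as right child of 21
Final tree (level order): [36, 21, 45, 18, 31]


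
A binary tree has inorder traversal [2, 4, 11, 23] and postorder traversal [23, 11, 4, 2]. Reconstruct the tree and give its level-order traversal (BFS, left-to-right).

Inorder:   [2, 4, 11, 23]
Postorder: [23, 11, 4, 2]
Algorithm: postorder visits root last, so walk postorder right-to-left;
each value is the root of the current inorder slice — split it at that
value, recurse on the right subtree first, then the left.
Recursive splits:
  root=2; inorder splits into left=[], right=[4, 11, 23]
  root=4; inorder splits into left=[], right=[11, 23]
  root=11; inorder splits into left=[], right=[23]
  root=23; inorder splits into left=[], right=[]
Reconstructed level-order: [2, 4, 11, 23]


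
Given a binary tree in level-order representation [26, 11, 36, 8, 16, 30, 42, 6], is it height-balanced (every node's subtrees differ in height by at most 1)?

Tree (level-order array): [26, 11, 36, 8, 16, 30, 42, 6]
Definition: a tree is height-balanced if, at every node, |h(left) - h(right)| <= 1 (empty subtree has height -1).
Bottom-up per-node check:
  node 6: h_left=-1, h_right=-1, diff=0 [OK], height=0
  node 8: h_left=0, h_right=-1, diff=1 [OK], height=1
  node 16: h_left=-1, h_right=-1, diff=0 [OK], height=0
  node 11: h_left=1, h_right=0, diff=1 [OK], height=2
  node 30: h_left=-1, h_right=-1, diff=0 [OK], height=0
  node 42: h_left=-1, h_right=-1, diff=0 [OK], height=0
  node 36: h_left=0, h_right=0, diff=0 [OK], height=1
  node 26: h_left=2, h_right=1, diff=1 [OK], height=3
All nodes satisfy the balance condition.
Result: Balanced


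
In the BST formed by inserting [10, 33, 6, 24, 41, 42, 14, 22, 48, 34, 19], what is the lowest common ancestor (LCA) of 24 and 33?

Tree insertion order: [10, 33, 6, 24, 41, 42, 14, 22, 48, 34, 19]
Tree (level-order array): [10, 6, 33, None, None, 24, 41, 14, None, 34, 42, None, 22, None, None, None, 48, 19]
In a BST, the LCA of p=24, q=33 is the first node v on the
root-to-leaf path with p <= v <= q (go left if both < v, right if both > v).
Walk from root:
  at 10: both 24 and 33 > 10, go right
  at 33: 24 <= 33 <= 33, this is the LCA
LCA = 33


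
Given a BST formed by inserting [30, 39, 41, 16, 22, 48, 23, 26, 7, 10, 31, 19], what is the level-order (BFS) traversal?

Tree insertion order: [30, 39, 41, 16, 22, 48, 23, 26, 7, 10, 31, 19]
Tree (level-order array): [30, 16, 39, 7, 22, 31, 41, None, 10, 19, 23, None, None, None, 48, None, None, None, None, None, 26]
BFS from the root, enqueuing left then right child of each popped node:
  queue [30] -> pop 30, enqueue [16, 39], visited so far: [30]
  queue [16, 39] -> pop 16, enqueue [7, 22], visited so far: [30, 16]
  queue [39, 7, 22] -> pop 39, enqueue [31, 41], visited so far: [30, 16, 39]
  queue [7, 22, 31, 41] -> pop 7, enqueue [10], visited so far: [30, 16, 39, 7]
  queue [22, 31, 41, 10] -> pop 22, enqueue [19, 23], visited so far: [30, 16, 39, 7, 22]
  queue [31, 41, 10, 19, 23] -> pop 31, enqueue [none], visited so far: [30, 16, 39, 7, 22, 31]
  queue [41, 10, 19, 23] -> pop 41, enqueue [48], visited so far: [30, 16, 39, 7, 22, 31, 41]
  queue [10, 19, 23, 48] -> pop 10, enqueue [none], visited so far: [30, 16, 39, 7, 22, 31, 41, 10]
  queue [19, 23, 48] -> pop 19, enqueue [none], visited so far: [30, 16, 39, 7, 22, 31, 41, 10, 19]
  queue [23, 48] -> pop 23, enqueue [26], visited so far: [30, 16, 39, 7, 22, 31, 41, 10, 19, 23]
  queue [48, 26] -> pop 48, enqueue [none], visited so far: [30, 16, 39, 7, 22, 31, 41, 10, 19, 23, 48]
  queue [26] -> pop 26, enqueue [none], visited so far: [30, 16, 39, 7, 22, 31, 41, 10, 19, 23, 48, 26]
Result: [30, 16, 39, 7, 22, 31, 41, 10, 19, 23, 48, 26]


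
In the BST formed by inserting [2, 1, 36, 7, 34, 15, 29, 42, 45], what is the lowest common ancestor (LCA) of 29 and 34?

Tree insertion order: [2, 1, 36, 7, 34, 15, 29, 42, 45]
Tree (level-order array): [2, 1, 36, None, None, 7, 42, None, 34, None, 45, 15, None, None, None, None, 29]
In a BST, the LCA of p=29, q=34 is the first node v on the
root-to-leaf path with p <= v <= q (go left if both < v, right if both > v).
Walk from root:
  at 2: both 29 and 34 > 2, go right
  at 36: both 29 and 34 < 36, go left
  at 7: both 29 and 34 > 7, go right
  at 34: 29 <= 34 <= 34, this is the LCA
LCA = 34


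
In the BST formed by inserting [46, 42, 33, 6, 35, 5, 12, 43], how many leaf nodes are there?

Tree built from: [46, 42, 33, 6, 35, 5, 12, 43]
Tree (level-order array): [46, 42, None, 33, 43, 6, 35, None, None, 5, 12]
Rule: A leaf has 0 children.
Per-node child counts:
  node 46: 1 child(ren)
  node 42: 2 child(ren)
  node 33: 2 child(ren)
  node 6: 2 child(ren)
  node 5: 0 child(ren)
  node 12: 0 child(ren)
  node 35: 0 child(ren)
  node 43: 0 child(ren)
Matching nodes: [5, 12, 35, 43]
Count of leaf nodes: 4


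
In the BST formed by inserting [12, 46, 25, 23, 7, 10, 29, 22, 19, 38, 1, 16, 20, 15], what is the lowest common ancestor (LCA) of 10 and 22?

Tree insertion order: [12, 46, 25, 23, 7, 10, 29, 22, 19, 38, 1, 16, 20, 15]
Tree (level-order array): [12, 7, 46, 1, 10, 25, None, None, None, None, None, 23, 29, 22, None, None, 38, 19, None, None, None, 16, 20, 15]
In a BST, the LCA of p=10, q=22 is the first node v on the
root-to-leaf path with p <= v <= q (go left if both < v, right if both > v).
Walk from root:
  at 12: 10 <= 12 <= 22, this is the LCA
LCA = 12


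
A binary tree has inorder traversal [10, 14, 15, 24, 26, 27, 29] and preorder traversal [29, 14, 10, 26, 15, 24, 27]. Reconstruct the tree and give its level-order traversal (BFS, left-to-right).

Inorder:  [10, 14, 15, 24, 26, 27, 29]
Preorder: [29, 14, 10, 26, 15, 24, 27]
Algorithm: preorder visits root first, so consume preorder in order;
for each root, split the current inorder slice at that value into
left-subtree inorder and right-subtree inorder, then recurse.
Recursive splits:
  root=29; inorder splits into left=[10, 14, 15, 24, 26, 27], right=[]
  root=14; inorder splits into left=[10], right=[15, 24, 26, 27]
  root=10; inorder splits into left=[], right=[]
  root=26; inorder splits into left=[15, 24], right=[27]
  root=15; inorder splits into left=[], right=[24]
  root=24; inorder splits into left=[], right=[]
  root=27; inorder splits into left=[], right=[]
Reconstructed level-order: [29, 14, 10, 26, 15, 27, 24]


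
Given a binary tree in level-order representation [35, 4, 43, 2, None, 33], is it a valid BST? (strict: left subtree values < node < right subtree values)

Level-order array: [35, 4, 43, 2, None, 33]
Validate using subtree bounds (lo, hi): at each node, require lo < value < hi,
then recurse left with hi=value and right with lo=value.
Preorder trace (stopping at first violation):
  at node 35 with bounds (-inf, +inf): OK
  at node 4 with bounds (-inf, 35): OK
  at node 2 with bounds (-inf, 4): OK
  at node 43 with bounds (35, +inf): OK
  at node 33 with bounds (35, 43): VIOLATION
Node 33 violates its bound: not (35 < 33 < 43).
Result: Not a valid BST


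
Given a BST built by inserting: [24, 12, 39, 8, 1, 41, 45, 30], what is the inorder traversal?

Tree insertion order: [24, 12, 39, 8, 1, 41, 45, 30]
Tree (level-order array): [24, 12, 39, 8, None, 30, 41, 1, None, None, None, None, 45]
Inorder traversal: [1, 8, 12, 24, 30, 39, 41, 45]


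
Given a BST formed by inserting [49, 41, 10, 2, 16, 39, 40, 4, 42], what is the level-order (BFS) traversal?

Tree insertion order: [49, 41, 10, 2, 16, 39, 40, 4, 42]
Tree (level-order array): [49, 41, None, 10, 42, 2, 16, None, None, None, 4, None, 39, None, None, None, 40]
BFS from the root, enqueuing left then right child of each popped node:
  queue [49] -> pop 49, enqueue [41], visited so far: [49]
  queue [41] -> pop 41, enqueue [10, 42], visited so far: [49, 41]
  queue [10, 42] -> pop 10, enqueue [2, 16], visited so far: [49, 41, 10]
  queue [42, 2, 16] -> pop 42, enqueue [none], visited so far: [49, 41, 10, 42]
  queue [2, 16] -> pop 2, enqueue [4], visited so far: [49, 41, 10, 42, 2]
  queue [16, 4] -> pop 16, enqueue [39], visited so far: [49, 41, 10, 42, 2, 16]
  queue [4, 39] -> pop 4, enqueue [none], visited so far: [49, 41, 10, 42, 2, 16, 4]
  queue [39] -> pop 39, enqueue [40], visited so far: [49, 41, 10, 42, 2, 16, 4, 39]
  queue [40] -> pop 40, enqueue [none], visited so far: [49, 41, 10, 42, 2, 16, 4, 39, 40]
Result: [49, 41, 10, 42, 2, 16, 4, 39, 40]


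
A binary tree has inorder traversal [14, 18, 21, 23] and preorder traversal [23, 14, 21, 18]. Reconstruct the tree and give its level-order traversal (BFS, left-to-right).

Inorder:  [14, 18, 21, 23]
Preorder: [23, 14, 21, 18]
Algorithm: preorder visits root first, so consume preorder in order;
for each root, split the current inorder slice at that value into
left-subtree inorder and right-subtree inorder, then recurse.
Recursive splits:
  root=23; inorder splits into left=[14, 18, 21], right=[]
  root=14; inorder splits into left=[], right=[18, 21]
  root=21; inorder splits into left=[18], right=[]
  root=18; inorder splits into left=[], right=[]
Reconstructed level-order: [23, 14, 21, 18]


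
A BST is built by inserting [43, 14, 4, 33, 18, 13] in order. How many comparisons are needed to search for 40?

Search path for 40: 43 -> 14 -> 33
Found: False
Comparisons: 3


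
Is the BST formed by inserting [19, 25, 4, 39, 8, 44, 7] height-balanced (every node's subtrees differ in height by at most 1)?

Tree (level-order array): [19, 4, 25, None, 8, None, 39, 7, None, None, 44]
Definition: a tree is height-balanced if, at every node, |h(left) - h(right)| <= 1 (empty subtree has height -1).
Bottom-up per-node check:
  node 7: h_left=-1, h_right=-1, diff=0 [OK], height=0
  node 8: h_left=0, h_right=-1, diff=1 [OK], height=1
  node 4: h_left=-1, h_right=1, diff=2 [FAIL (|-1-1|=2 > 1)], height=2
  node 44: h_left=-1, h_right=-1, diff=0 [OK], height=0
  node 39: h_left=-1, h_right=0, diff=1 [OK], height=1
  node 25: h_left=-1, h_right=1, diff=2 [FAIL (|-1-1|=2 > 1)], height=2
  node 19: h_left=2, h_right=2, diff=0 [OK], height=3
Node 4 violates the condition: |-1 - 1| = 2 > 1.
Result: Not balanced


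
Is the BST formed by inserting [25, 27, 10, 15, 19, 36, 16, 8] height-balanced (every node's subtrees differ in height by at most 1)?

Tree (level-order array): [25, 10, 27, 8, 15, None, 36, None, None, None, 19, None, None, 16]
Definition: a tree is height-balanced if, at every node, |h(left) - h(right)| <= 1 (empty subtree has height -1).
Bottom-up per-node check:
  node 8: h_left=-1, h_right=-1, diff=0 [OK], height=0
  node 16: h_left=-1, h_right=-1, diff=0 [OK], height=0
  node 19: h_left=0, h_right=-1, diff=1 [OK], height=1
  node 15: h_left=-1, h_right=1, diff=2 [FAIL (|-1-1|=2 > 1)], height=2
  node 10: h_left=0, h_right=2, diff=2 [FAIL (|0-2|=2 > 1)], height=3
  node 36: h_left=-1, h_right=-1, diff=0 [OK], height=0
  node 27: h_left=-1, h_right=0, diff=1 [OK], height=1
  node 25: h_left=3, h_right=1, diff=2 [FAIL (|3-1|=2 > 1)], height=4
Node 15 violates the condition: |-1 - 1| = 2 > 1.
Result: Not balanced


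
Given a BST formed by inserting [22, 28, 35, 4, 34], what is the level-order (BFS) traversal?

Tree insertion order: [22, 28, 35, 4, 34]
Tree (level-order array): [22, 4, 28, None, None, None, 35, 34]
BFS from the root, enqueuing left then right child of each popped node:
  queue [22] -> pop 22, enqueue [4, 28], visited so far: [22]
  queue [4, 28] -> pop 4, enqueue [none], visited so far: [22, 4]
  queue [28] -> pop 28, enqueue [35], visited so far: [22, 4, 28]
  queue [35] -> pop 35, enqueue [34], visited so far: [22, 4, 28, 35]
  queue [34] -> pop 34, enqueue [none], visited so far: [22, 4, 28, 35, 34]
Result: [22, 4, 28, 35, 34]


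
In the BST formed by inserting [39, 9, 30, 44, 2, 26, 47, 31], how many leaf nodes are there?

Tree built from: [39, 9, 30, 44, 2, 26, 47, 31]
Tree (level-order array): [39, 9, 44, 2, 30, None, 47, None, None, 26, 31]
Rule: A leaf has 0 children.
Per-node child counts:
  node 39: 2 child(ren)
  node 9: 2 child(ren)
  node 2: 0 child(ren)
  node 30: 2 child(ren)
  node 26: 0 child(ren)
  node 31: 0 child(ren)
  node 44: 1 child(ren)
  node 47: 0 child(ren)
Matching nodes: [2, 26, 31, 47]
Count of leaf nodes: 4


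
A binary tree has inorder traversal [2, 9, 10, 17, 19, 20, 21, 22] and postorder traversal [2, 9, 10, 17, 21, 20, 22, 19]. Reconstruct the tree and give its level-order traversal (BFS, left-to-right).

Inorder:   [2, 9, 10, 17, 19, 20, 21, 22]
Postorder: [2, 9, 10, 17, 21, 20, 22, 19]
Algorithm: postorder visits root last, so walk postorder right-to-left;
each value is the root of the current inorder slice — split it at that
value, recurse on the right subtree first, then the left.
Recursive splits:
  root=19; inorder splits into left=[2, 9, 10, 17], right=[20, 21, 22]
  root=22; inorder splits into left=[20, 21], right=[]
  root=20; inorder splits into left=[], right=[21]
  root=21; inorder splits into left=[], right=[]
  root=17; inorder splits into left=[2, 9, 10], right=[]
  root=10; inorder splits into left=[2, 9], right=[]
  root=9; inorder splits into left=[2], right=[]
  root=2; inorder splits into left=[], right=[]
Reconstructed level-order: [19, 17, 22, 10, 20, 9, 21, 2]


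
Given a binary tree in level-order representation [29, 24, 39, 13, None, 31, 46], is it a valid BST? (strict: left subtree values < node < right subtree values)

Level-order array: [29, 24, 39, 13, None, 31, 46]
Validate using subtree bounds (lo, hi): at each node, require lo < value < hi,
then recurse left with hi=value and right with lo=value.
Preorder trace (stopping at first violation):
  at node 29 with bounds (-inf, +inf): OK
  at node 24 with bounds (-inf, 29): OK
  at node 13 with bounds (-inf, 24): OK
  at node 39 with bounds (29, +inf): OK
  at node 31 with bounds (29, 39): OK
  at node 46 with bounds (39, +inf): OK
No violation found at any node.
Result: Valid BST


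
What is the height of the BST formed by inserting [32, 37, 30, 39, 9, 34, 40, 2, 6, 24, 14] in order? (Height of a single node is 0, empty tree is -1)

Insertion order: [32, 37, 30, 39, 9, 34, 40, 2, 6, 24, 14]
Tree (level-order array): [32, 30, 37, 9, None, 34, 39, 2, 24, None, None, None, 40, None, 6, 14]
Compute height bottom-up (empty subtree = -1):
  height(6) = 1 + max(-1, -1) = 0
  height(2) = 1 + max(-1, 0) = 1
  height(14) = 1 + max(-1, -1) = 0
  height(24) = 1 + max(0, -1) = 1
  height(9) = 1 + max(1, 1) = 2
  height(30) = 1 + max(2, -1) = 3
  height(34) = 1 + max(-1, -1) = 0
  height(40) = 1 + max(-1, -1) = 0
  height(39) = 1 + max(-1, 0) = 1
  height(37) = 1 + max(0, 1) = 2
  height(32) = 1 + max(3, 2) = 4
Height = 4
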